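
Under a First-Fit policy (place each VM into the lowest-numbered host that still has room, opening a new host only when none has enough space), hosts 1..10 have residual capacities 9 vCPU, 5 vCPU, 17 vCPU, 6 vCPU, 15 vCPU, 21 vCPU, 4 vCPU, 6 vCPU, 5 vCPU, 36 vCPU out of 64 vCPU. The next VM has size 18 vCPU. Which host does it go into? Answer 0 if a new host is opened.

6

Hosts with room: host 6 (21 vCPU), host 10 (36 vCPU).
The first with room is host 6.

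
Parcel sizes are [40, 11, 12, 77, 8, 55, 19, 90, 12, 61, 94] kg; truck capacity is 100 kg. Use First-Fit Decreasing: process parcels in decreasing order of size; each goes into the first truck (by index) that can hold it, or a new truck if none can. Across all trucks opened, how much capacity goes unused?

21

Sorted descending: 94, 90, 77, 61, 55, 40, 19, 12, 12, 11, 8.
Put 94 kg in truck 1; 6 kg remain.
Put 90 kg in truck 2; 10 kg remain.
Put 77 kg in truck 3; 23 kg remain.
Put 61 kg in truck 4; 39 kg remain.
Put 55 kg in truck 5; 45 kg remain.
Put 40 kg in truck 5; 5 kg remain.
Put 19 kg in truck 3; 4 kg remain.
Put 12 kg in truck 4; 27 kg remain.
Put 12 kg in truck 4; 15 kg remain.
Put 11 kg in truck 4; 4 kg remain.
Put 8 kg in truck 2; 2 kg remain.
5 trucks × 100 kg = 500 kg; used 479 kg; unused 21 kg.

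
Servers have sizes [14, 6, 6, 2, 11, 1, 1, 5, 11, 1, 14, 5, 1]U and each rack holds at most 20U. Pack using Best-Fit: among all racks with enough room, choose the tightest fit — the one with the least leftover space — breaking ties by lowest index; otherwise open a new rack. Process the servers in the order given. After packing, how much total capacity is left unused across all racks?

2

Put 14U in rack 1; 6U remain.
Put 6U in rack 1; 0U remain.
Put 6U in rack 2; 14U remain.
Put 2U in rack 2; 12U remain.
Put 11U in rack 2; 1U remain.
Put 1U in rack 2; 0U remain.
Put 1U in rack 3; 19U remain.
Put 5U in rack 3; 14U remain.
Put 11U in rack 3; 3U remain.
Put 1U in rack 3; 2U remain.
Put 14U in rack 4; 6U remain.
Put 5U in rack 4; 1U remain.
Put 1U in rack 4; 0U remain.
4 racks × 20U = 80U; used 78U; unused 2U.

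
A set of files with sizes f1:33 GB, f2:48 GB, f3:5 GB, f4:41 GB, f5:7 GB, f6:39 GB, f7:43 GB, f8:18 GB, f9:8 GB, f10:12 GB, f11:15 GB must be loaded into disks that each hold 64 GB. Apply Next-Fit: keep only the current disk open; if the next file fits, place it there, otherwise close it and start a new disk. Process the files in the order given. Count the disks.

6 disks

f1 (33 GB) → disk 1 (remaining 31 GB)
f2 (48 GB) → disk 2 (remaining 16 GB)
f3 (5 GB) → disk 2 (remaining 11 GB)
f4 (41 GB) → disk 3 (remaining 23 GB)
f5 (7 GB) → disk 3 (remaining 16 GB)
f6 (39 GB) → disk 4 (remaining 25 GB)
f7 (43 GB) → disk 5 (remaining 21 GB)
f8 (18 GB) → disk 5 (remaining 3 GB)
f9 (8 GB) → disk 6 (remaining 56 GB)
f10 (12 GB) → disk 6 (remaining 44 GB)
f11 (15 GB) → disk 6 (remaining 29 GB)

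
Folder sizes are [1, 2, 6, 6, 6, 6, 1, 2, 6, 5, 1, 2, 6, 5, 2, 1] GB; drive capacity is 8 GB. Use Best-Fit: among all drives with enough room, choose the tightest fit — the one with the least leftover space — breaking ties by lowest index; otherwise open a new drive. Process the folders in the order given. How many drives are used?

8

drive 1: place 1 GB, 7 GB left
drive 1: place 2 GB, 5 GB left
drive 2: place 6 GB, 2 GB left
drive 3: place 6 GB, 2 GB left
drive 4: place 6 GB, 2 GB left
drive 5: place 6 GB, 2 GB left
drive 2: place 1 GB, 1 GB left
drive 3: place 2 GB, 0 GB left
drive 6: place 6 GB, 2 GB left
drive 1: place 5 GB, 0 GB left
drive 2: place 1 GB, 0 GB left
drive 4: place 2 GB, 0 GB left
drive 7: place 6 GB, 2 GB left
drive 8: place 5 GB, 3 GB left
drive 5: place 2 GB, 0 GB left
drive 6: place 1 GB, 1 GB left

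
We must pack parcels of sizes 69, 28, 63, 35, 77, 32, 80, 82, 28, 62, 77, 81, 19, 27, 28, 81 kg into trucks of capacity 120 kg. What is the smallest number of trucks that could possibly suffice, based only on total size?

Total size = 69 + 28 + 63 + 35 + 77 + 32 + 80 + 82 + 28 + 62 + 77 + 81 + 19 + 27 + 28 + 81 = 869 kg.
⌈869 / 120⌉ = 8.

8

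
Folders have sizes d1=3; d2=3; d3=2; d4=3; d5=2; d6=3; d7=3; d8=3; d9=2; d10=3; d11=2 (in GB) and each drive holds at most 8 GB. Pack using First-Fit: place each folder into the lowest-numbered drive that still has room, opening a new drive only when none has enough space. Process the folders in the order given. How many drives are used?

4

Put d1 (3 GB) in drive 1; 5 GB remain.
Put d2 (3 GB) in drive 1; 2 GB remain.
Put d3 (2 GB) in drive 1; 0 GB remain.
Put d4 (3 GB) in drive 2; 5 GB remain.
Put d5 (2 GB) in drive 2; 3 GB remain.
Put d6 (3 GB) in drive 2; 0 GB remain.
Put d7 (3 GB) in drive 3; 5 GB remain.
Put d8 (3 GB) in drive 3; 2 GB remain.
Put d9 (2 GB) in drive 3; 0 GB remain.
Put d10 (3 GB) in drive 4; 5 GB remain.
Put d11 (2 GB) in drive 4; 3 GB remain.
Final drives: [3,3,2] [3,2,3] [3,3,2] [3,2].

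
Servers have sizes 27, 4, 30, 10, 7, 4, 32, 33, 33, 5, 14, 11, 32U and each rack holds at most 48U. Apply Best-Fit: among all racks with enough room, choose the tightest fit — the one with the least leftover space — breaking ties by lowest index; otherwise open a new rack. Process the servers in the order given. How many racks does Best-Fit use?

Put 27U in rack 1; 21U remain.
Put 4U in rack 1; 17U remain.
Put 30U in rack 2; 18U remain.
Put 10U in rack 1; 7U remain.
Put 7U in rack 1; 0U remain.
Put 4U in rack 2; 14U remain.
Put 32U in rack 3; 16U remain.
Put 33U in rack 4; 15U remain.
Put 33U in rack 5; 15U remain.
Put 5U in rack 2; 9U remain.
Put 14U in rack 4; 1U remain.
Put 11U in rack 5; 4U remain.
Put 32U in rack 6; 16U remain.

6 racks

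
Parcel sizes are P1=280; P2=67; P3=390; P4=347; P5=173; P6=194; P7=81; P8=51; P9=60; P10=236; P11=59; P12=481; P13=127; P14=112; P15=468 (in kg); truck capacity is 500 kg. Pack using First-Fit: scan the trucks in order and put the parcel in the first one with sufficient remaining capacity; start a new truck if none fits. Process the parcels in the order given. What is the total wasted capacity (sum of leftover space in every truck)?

374

Put P1 (280 kg) in truck 1; 220 kg remain.
Put P2 (67 kg) in truck 1; 153 kg remain.
Put P3 (390 kg) in truck 2; 110 kg remain.
Put P4 (347 kg) in truck 3; 153 kg remain.
Put P5 (173 kg) in truck 4; 327 kg remain.
Put P6 (194 kg) in truck 4; 133 kg remain.
Put P7 (81 kg) in truck 1; 72 kg remain.
Put P8 (51 kg) in truck 1; 21 kg remain.
Put P9 (60 kg) in truck 2; 50 kg remain.
Put P10 (236 kg) in truck 5; 264 kg remain.
Put P11 (59 kg) in truck 3; 94 kg remain.
Put P12 (481 kg) in truck 6; 19 kg remain.
Put P13 (127 kg) in truck 4; 6 kg remain.
Put P14 (112 kg) in truck 5; 152 kg remain.
Put P15 (468 kg) in truck 7; 32 kg remain.
7 trucks × 500 kg = 3500 kg; used 3126 kg; unused 374 kg.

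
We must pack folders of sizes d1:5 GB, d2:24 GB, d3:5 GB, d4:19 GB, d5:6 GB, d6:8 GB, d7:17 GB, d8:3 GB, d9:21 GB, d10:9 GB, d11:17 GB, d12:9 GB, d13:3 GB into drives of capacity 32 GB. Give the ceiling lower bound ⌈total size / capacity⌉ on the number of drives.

Total size = 5 + 24 + 5 + 19 + 6 + 8 + 17 + 3 + 21 + 9 + 17 + 9 + 3 = 146 GB.
⌈146 / 32⌉ = 5.

5 drives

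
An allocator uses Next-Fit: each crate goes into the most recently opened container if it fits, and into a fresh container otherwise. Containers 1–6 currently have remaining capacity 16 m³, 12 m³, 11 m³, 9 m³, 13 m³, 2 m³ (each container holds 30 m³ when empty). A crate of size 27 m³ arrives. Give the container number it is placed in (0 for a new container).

Next-Fit only looks at container 6, which has 2 m³ free.
27 m³ does not fit, so a new container is opened.

0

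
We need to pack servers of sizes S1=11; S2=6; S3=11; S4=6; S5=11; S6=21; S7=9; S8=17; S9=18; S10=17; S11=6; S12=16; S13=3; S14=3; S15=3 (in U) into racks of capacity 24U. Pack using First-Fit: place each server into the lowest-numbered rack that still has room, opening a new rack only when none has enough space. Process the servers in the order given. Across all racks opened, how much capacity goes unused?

S1 (11U) → rack 1 (remaining 13U)
S2 (6U) → rack 1 (remaining 7U)
S3 (11U) → rack 2 (remaining 13U)
S4 (6U) → rack 1 (remaining 1U)
S5 (11U) → rack 2 (remaining 2U)
S6 (21U) → rack 3 (remaining 3U)
S7 (9U) → rack 4 (remaining 15U)
S8 (17U) → rack 5 (remaining 7U)
S9 (18U) → rack 6 (remaining 6U)
S10 (17U) → rack 7 (remaining 7U)
S11 (6U) → rack 4 (remaining 9U)
S12 (16U) → rack 8 (remaining 8U)
S13 (3U) → rack 3 (remaining 0U)
S14 (3U) → rack 4 (remaining 6U)
S15 (3U) → rack 4 (remaining 3U)
8 racks × 24U = 192U; used 158U; unused 34U.

34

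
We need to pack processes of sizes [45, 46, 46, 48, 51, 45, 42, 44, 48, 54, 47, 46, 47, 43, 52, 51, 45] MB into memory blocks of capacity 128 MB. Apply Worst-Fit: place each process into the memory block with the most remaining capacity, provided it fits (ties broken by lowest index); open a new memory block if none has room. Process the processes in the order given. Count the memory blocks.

memory block 1: place 45 MB, 83 MB left
memory block 1: place 46 MB, 37 MB left
memory block 2: place 46 MB, 82 MB left
memory block 2: place 48 MB, 34 MB left
memory block 3: place 51 MB, 77 MB left
memory block 3: place 45 MB, 32 MB left
memory block 4: place 42 MB, 86 MB left
memory block 4: place 44 MB, 42 MB left
memory block 5: place 48 MB, 80 MB left
memory block 5: place 54 MB, 26 MB left
memory block 6: place 47 MB, 81 MB left
memory block 6: place 46 MB, 35 MB left
memory block 7: place 47 MB, 81 MB left
memory block 7: place 43 MB, 38 MB left
memory block 8: place 52 MB, 76 MB left
memory block 8: place 51 MB, 25 MB left
memory block 9: place 45 MB, 83 MB left
Final memory blocks: [45,46] [46,48] [51,45] [42,44] [48,54] [47,46] [47,43] [52,51] [45].

9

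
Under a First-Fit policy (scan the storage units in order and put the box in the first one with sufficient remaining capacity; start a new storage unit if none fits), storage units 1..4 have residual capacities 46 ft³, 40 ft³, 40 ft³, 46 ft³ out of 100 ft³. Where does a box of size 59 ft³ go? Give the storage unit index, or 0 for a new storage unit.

0

No storage unit has ≥ 59 ft³ free, so a new storage unit is opened.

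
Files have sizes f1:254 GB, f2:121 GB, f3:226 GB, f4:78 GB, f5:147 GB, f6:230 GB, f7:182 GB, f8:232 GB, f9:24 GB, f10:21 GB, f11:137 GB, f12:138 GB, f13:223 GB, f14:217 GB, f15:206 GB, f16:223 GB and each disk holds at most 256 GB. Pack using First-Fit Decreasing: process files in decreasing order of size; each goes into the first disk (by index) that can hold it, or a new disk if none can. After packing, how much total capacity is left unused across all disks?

669

Sorted descending: 254, 232, 230, 226, 223, 223, 217, 206, 182, 147, 138, 137, 121, 78, 24, 21.
254 GB → disk 1 (remaining 2 GB)
232 GB → disk 2 (remaining 24 GB)
230 GB → disk 3 (remaining 26 GB)
226 GB → disk 4 (remaining 30 GB)
223 GB → disk 5 (remaining 33 GB)
223 GB → disk 6 (remaining 33 GB)
217 GB → disk 7 (remaining 39 GB)
206 GB → disk 8 (remaining 50 GB)
182 GB → disk 9 (remaining 74 GB)
147 GB → disk 10 (remaining 109 GB)
138 GB → disk 11 (remaining 118 GB)
137 GB → disk 12 (remaining 119 GB)
121 GB → disk 13 (remaining 135 GB)
78 GB → disk 10 (remaining 31 GB)
24 GB → disk 2 (remaining 0 GB)
21 GB → disk 3 (remaining 5 GB)
13 disks × 256 GB = 3328 GB; used 2659 GB; unused 669 GB.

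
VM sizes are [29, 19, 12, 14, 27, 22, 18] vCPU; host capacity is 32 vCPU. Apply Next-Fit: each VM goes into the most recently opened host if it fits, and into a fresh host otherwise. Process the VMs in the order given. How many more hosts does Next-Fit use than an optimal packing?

1

Next-Fit: [29] [19,12] [14] [27] [22] [18] → 6 hosts.
Total size 141 vCPU; any packing needs at least ⌈141/32⌉ = 5 hosts.
An optimal packing achieves that bound: [29] [27] [22] [19,12] [18,14] → 5 hosts.
Excess: 6 − 5 = 1.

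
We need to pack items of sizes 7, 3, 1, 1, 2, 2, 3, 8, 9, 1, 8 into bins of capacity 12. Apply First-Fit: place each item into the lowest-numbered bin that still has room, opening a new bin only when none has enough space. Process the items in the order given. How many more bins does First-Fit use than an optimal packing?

First-Fit: [7,3,1,1] [2,2,3,1] [8] [9] [8] → 5 bins.
Total size 45; any packing needs at least ⌈45/12⌉ = 4 bins.
An optimal packing achieves that bound: [9,3] [8,3,1] [8,2,2] [7,1,1] → 4 bins.
Excess: 5 − 4 = 1.

1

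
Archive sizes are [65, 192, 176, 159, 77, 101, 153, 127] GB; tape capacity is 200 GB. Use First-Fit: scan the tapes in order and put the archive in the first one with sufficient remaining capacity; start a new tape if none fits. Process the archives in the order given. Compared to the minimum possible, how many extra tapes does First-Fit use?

1

First-Fit: [65,77] [192] [176] [159] [101] [153] [127] → 7 tapes.
Total size 1050 GB; any packing needs at least ⌈1050/200⌉ = 6 tapes.
An optimal packing achieves that bound: [192] [176] [159] [153] [127,65] [101,77] → 6 tapes.
Excess: 7 − 6 = 1.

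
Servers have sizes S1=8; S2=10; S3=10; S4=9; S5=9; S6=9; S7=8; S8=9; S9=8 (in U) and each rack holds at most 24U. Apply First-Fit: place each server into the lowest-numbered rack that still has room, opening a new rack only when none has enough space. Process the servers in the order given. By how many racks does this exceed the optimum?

1

First-Fit: [8,10] [10,9] [9,9] [8,9] [8] → 5 racks.
Total size 80U; any packing needs at least ⌈80/24⌉ = 4 racks.
An optimal packing achieves that bound: [10,10] [9,9] [9,9] [8,8,8] → 4 racks.
Excess: 5 − 4 = 1.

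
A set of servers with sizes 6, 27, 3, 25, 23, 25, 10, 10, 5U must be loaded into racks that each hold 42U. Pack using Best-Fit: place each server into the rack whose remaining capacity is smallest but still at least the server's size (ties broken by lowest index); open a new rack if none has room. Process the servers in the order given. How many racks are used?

4 racks

rack 1: place 6U, 36U left
rack 1: place 27U, 9U left
rack 1: place 3U, 6U left
rack 2: place 25U, 17U left
rack 3: place 23U, 19U left
rack 4: place 25U, 17U left
rack 2: place 10U, 7U left
rack 4: place 10U, 7U left
rack 1: place 5U, 1U left
Final racks: [6,27,3,5] [25,10] [23] [25,10].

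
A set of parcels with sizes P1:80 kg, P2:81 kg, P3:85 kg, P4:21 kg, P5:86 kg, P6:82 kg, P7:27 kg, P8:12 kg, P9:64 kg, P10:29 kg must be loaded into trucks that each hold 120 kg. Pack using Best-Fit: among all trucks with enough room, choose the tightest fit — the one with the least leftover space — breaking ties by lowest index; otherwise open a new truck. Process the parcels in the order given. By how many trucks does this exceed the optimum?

0

Best-Fit: [80] [81] [85,21,12] [86,27] [82,29] [64] → 6 trucks.
6 parcels exceed 60 kg (half the capacity), and no two of those can share a truck, so at least 6 trucks are needed.
So 6 is already optimal.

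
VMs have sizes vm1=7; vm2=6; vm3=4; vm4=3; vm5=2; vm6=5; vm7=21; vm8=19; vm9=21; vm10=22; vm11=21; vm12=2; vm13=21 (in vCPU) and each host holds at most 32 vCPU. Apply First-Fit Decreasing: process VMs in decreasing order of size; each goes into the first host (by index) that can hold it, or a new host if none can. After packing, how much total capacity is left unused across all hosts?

38

Sorted descending: 22, 21, 21, 21, 21, 19, 7, 6, 5, 4, 3, 2, 2.
Put 22 vCPU in host 1; 10 vCPU remain.
Put 21 vCPU in host 2; 11 vCPU remain.
Put 21 vCPU in host 3; 11 vCPU remain.
Put 21 vCPU in host 4; 11 vCPU remain.
Put 21 vCPU in host 5; 11 vCPU remain.
Put 19 vCPU in host 6; 13 vCPU remain.
Put 7 vCPU in host 1; 3 vCPU remain.
Put 6 vCPU in host 2; 5 vCPU remain.
Put 5 vCPU in host 2; 0 vCPU remain.
Put 4 vCPU in host 3; 7 vCPU remain.
Put 3 vCPU in host 1; 0 vCPU remain.
Put 2 vCPU in host 3; 5 vCPU remain.
Put 2 vCPU in host 3; 3 vCPU remain.
6 hosts × 32 vCPU = 192 vCPU; used 154 vCPU; unused 38 vCPU.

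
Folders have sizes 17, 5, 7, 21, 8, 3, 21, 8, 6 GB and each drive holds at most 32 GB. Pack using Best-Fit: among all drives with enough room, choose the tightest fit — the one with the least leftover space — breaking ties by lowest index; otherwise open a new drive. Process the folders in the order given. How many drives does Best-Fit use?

4

drive 1: place 17 GB, 15 GB left
drive 1: place 5 GB, 10 GB left
drive 1: place 7 GB, 3 GB left
drive 2: place 21 GB, 11 GB left
drive 2: place 8 GB, 3 GB left
drive 1: place 3 GB, 0 GB left
drive 3: place 21 GB, 11 GB left
drive 3: place 8 GB, 3 GB left
drive 4: place 6 GB, 26 GB left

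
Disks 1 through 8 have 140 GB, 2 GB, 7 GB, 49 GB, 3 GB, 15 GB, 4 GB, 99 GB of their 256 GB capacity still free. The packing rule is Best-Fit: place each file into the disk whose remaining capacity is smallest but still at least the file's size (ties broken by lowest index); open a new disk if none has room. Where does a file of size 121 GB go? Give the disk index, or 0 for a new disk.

1

Disks with room: disk 1 (140 GB).
Tightest fit is disk 1 with 140 GB free.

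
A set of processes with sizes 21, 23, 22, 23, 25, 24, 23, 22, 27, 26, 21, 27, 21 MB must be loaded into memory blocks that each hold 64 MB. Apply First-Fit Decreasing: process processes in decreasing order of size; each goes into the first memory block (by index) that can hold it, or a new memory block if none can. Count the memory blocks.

Sorted descending: 27, 27, 26, 25, 24, 23, 23, 23, 22, 22, 21, 21, 21.
memory block 1: place 27 MB, 37 MB left
memory block 1: place 27 MB, 10 MB left
memory block 2: place 26 MB, 38 MB left
memory block 2: place 25 MB, 13 MB left
memory block 3: place 24 MB, 40 MB left
memory block 3: place 23 MB, 17 MB left
memory block 4: place 23 MB, 41 MB left
memory block 4: place 23 MB, 18 MB left
memory block 5: place 22 MB, 42 MB left
memory block 5: place 22 MB, 20 MB left
memory block 6: place 21 MB, 43 MB left
memory block 6: place 21 MB, 22 MB left
memory block 6: place 21 MB, 1 MB left
Final memory blocks: [27,27] [26,25] [24,23] [23,23] [22,22] [21,21,21].

6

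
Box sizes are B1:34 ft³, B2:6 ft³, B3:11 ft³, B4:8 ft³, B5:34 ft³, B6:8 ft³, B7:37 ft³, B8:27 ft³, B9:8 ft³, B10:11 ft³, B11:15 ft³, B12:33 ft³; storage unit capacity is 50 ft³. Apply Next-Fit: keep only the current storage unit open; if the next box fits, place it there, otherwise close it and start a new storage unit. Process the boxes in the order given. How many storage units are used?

B1 (34 ft³) → storage unit 1 (remaining 16 ft³)
B2 (6 ft³) → storage unit 1 (remaining 10 ft³)
B3 (11 ft³) → storage unit 2 (remaining 39 ft³)
B4 (8 ft³) → storage unit 2 (remaining 31 ft³)
B5 (34 ft³) → storage unit 3 (remaining 16 ft³)
B6 (8 ft³) → storage unit 3 (remaining 8 ft³)
B7 (37 ft³) → storage unit 4 (remaining 13 ft³)
B8 (27 ft³) → storage unit 5 (remaining 23 ft³)
B9 (8 ft³) → storage unit 5 (remaining 15 ft³)
B10 (11 ft³) → storage unit 5 (remaining 4 ft³)
B11 (15 ft³) → storage unit 6 (remaining 35 ft³)
B12 (33 ft³) → storage unit 6 (remaining 2 ft³)

6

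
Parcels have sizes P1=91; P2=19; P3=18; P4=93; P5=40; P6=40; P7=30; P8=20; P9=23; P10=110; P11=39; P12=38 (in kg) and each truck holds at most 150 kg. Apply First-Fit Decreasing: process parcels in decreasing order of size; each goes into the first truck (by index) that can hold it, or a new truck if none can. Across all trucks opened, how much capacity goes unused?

Sorted descending: 110, 93, 91, 40, 40, 39, 38, 30, 23, 20, 19, 18.
Put 110 kg in truck 1; 40 kg remain.
Put 93 kg in truck 2; 57 kg remain.
Put 91 kg in truck 3; 59 kg remain.
Put 40 kg in truck 1; 0 kg remain.
Put 40 kg in truck 2; 17 kg remain.
Put 39 kg in truck 3; 20 kg remain.
Put 38 kg in truck 4; 112 kg remain.
Put 30 kg in truck 4; 82 kg remain.
Put 23 kg in truck 4; 59 kg remain.
Put 20 kg in truck 3; 0 kg remain.
Put 19 kg in truck 4; 40 kg remain.
Put 18 kg in truck 4; 22 kg remain.
4 trucks × 150 kg = 600 kg; used 561 kg; unused 39 kg.

39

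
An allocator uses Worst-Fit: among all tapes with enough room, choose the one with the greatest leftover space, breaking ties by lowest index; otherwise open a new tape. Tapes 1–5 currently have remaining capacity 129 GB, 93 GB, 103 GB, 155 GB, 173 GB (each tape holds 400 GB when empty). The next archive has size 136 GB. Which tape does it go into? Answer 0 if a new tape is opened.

Tapes with room: tape 4 (155 GB), tape 5 (173 GB).
Most room is tape 5 with 173 GB free.

5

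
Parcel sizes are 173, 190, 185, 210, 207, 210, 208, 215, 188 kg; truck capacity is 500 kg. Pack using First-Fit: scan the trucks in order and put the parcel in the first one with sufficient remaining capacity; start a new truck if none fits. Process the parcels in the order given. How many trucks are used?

5 trucks

truck 1: place 173 kg, 327 kg left
truck 1: place 190 kg, 137 kg left
truck 2: place 185 kg, 315 kg left
truck 2: place 210 kg, 105 kg left
truck 3: place 207 kg, 293 kg left
truck 3: place 210 kg, 83 kg left
truck 4: place 208 kg, 292 kg left
truck 4: place 215 kg, 77 kg left
truck 5: place 188 kg, 312 kg left
Final trucks: [173,190] [185,210] [207,210] [208,215] [188].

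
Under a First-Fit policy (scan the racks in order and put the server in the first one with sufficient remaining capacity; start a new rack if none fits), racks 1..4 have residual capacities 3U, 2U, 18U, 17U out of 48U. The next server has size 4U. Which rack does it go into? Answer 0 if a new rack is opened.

3

Racks with room: rack 3 (18U), rack 4 (17U).
The first with room is rack 3.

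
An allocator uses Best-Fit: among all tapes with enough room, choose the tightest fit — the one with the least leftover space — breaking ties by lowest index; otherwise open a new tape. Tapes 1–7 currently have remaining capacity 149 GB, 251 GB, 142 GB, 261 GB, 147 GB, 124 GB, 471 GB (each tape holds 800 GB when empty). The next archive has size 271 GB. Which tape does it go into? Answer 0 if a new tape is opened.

Tapes with room: tape 7 (471 GB).
Tightest fit is tape 7 with 471 GB free.

7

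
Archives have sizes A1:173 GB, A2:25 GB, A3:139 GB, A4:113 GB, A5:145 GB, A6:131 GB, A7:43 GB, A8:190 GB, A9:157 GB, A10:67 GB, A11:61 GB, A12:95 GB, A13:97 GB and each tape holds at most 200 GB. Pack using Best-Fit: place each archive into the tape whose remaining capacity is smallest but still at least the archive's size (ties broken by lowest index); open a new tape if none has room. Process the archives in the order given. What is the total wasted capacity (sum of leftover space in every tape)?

Put A1 (173 GB) in tape 1; 27 GB remain.
Put A2 (25 GB) in tape 1; 2 GB remain.
Put A3 (139 GB) in tape 2; 61 GB remain.
Put A4 (113 GB) in tape 3; 87 GB remain.
Put A5 (145 GB) in tape 4; 55 GB remain.
Put A6 (131 GB) in tape 5; 69 GB remain.
Put A7 (43 GB) in tape 4; 12 GB remain.
Put A8 (190 GB) in tape 6; 10 GB remain.
Put A9 (157 GB) in tape 7; 43 GB remain.
Put A10 (67 GB) in tape 5; 2 GB remain.
Put A11 (61 GB) in tape 2; 0 GB remain.
Put A12 (95 GB) in tape 8; 105 GB remain.
Put A13 (97 GB) in tape 8; 8 GB remain.
8 tapes × 200 GB = 1600 GB; used 1436 GB; unused 164 GB.

164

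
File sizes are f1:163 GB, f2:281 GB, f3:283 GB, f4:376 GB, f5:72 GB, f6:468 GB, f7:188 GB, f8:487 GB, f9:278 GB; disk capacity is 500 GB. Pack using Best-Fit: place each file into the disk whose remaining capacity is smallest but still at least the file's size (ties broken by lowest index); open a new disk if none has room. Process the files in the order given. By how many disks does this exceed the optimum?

0

Best-Fit: [163,281] [283,188] [376,72] [468] [487] [278] → 6 disks.
Total size 2596 GB; any packing needs at least ⌈2596/500⌉ = 6 disks.
So 6 is already optimal.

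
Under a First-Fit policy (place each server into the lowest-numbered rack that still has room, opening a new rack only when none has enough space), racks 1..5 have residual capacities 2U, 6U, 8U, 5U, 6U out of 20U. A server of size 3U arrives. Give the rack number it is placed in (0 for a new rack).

2

Racks with room: rack 2 (6U), rack 3 (8U), rack 4 (5U), rack 5 (6U).
The first with room is rack 2.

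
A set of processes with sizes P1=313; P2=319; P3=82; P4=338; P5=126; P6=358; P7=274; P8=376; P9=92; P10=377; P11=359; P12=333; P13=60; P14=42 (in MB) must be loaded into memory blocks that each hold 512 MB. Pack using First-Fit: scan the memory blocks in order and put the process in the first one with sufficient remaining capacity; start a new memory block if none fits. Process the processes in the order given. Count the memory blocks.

9

Put P1 (313 MB) in memory block 1; 199 MB remain.
Put P2 (319 MB) in memory block 2; 193 MB remain.
Put P3 (82 MB) in memory block 1; 117 MB remain.
Put P4 (338 MB) in memory block 3; 174 MB remain.
Put P5 (126 MB) in memory block 2; 67 MB remain.
Put P6 (358 MB) in memory block 4; 154 MB remain.
Put P7 (274 MB) in memory block 5; 238 MB remain.
Put P8 (376 MB) in memory block 6; 136 MB remain.
Put P9 (92 MB) in memory block 1; 25 MB remain.
Put P10 (377 MB) in memory block 7; 135 MB remain.
Put P11 (359 MB) in memory block 8; 153 MB remain.
Put P12 (333 MB) in memory block 9; 179 MB remain.
Put P13 (60 MB) in memory block 2; 7 MB remain.
Put P14 (42 MB) in memory block 3; 132 MB remain.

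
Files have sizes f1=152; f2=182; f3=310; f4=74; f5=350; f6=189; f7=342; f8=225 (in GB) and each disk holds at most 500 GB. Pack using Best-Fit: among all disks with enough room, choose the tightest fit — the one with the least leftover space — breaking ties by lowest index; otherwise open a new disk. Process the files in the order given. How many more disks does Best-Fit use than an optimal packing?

Best-Fit: [152,182,74] [310,189] [350] [342] [225] → 5 disks.
Total size 1824 GB; any packing needs at least ⌈1824/500⌉ = 4 disks.
An optimal packing achieves that bound: [350,74] [342,152] [310,189] [225,182] → 4 disks.
Excess: 5 − 4 = 1.

1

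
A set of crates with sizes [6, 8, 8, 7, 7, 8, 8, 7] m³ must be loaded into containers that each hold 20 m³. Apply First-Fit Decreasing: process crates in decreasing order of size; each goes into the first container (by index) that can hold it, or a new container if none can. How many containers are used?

4 containers

Sorted descending: 8, 8, 8, 8, 7, 7, 7, 6.
Put 8 m³ in container 1; 12 m³ remain.
Put 8 m³ in container 1; 4 m³ remain.
Put 8 m³ in container 2; 12 m³ remain.
Put 8 m³ in container 2; 4 m³ remain.
Put 7 m³ in container 3; 13 m³ remain.
Put 7 m³ in container 3; 6 m³ remain.
Put 7 m³ in container 4; 13 m³ remain.
Put 6 m³ in container 3; 0 m³ remain.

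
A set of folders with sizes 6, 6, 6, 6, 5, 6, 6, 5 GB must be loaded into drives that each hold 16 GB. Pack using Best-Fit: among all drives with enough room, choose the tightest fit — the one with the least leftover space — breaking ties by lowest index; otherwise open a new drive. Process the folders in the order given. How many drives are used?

4 drives

drive 1: place 6 GB, 10 GB left
drive 1: place 6 GB, 4 GB left
drive 2: place 6 GB, 10 GB left
drive 2: place 6 GB, 4 GB left
drive 3: place 5 GB, 11 GB left
drive 3: place 6 GB, 5 GB left
drive 4: place 6 GB, 10 GB left
drive 3: place 5 GB, 0 GB left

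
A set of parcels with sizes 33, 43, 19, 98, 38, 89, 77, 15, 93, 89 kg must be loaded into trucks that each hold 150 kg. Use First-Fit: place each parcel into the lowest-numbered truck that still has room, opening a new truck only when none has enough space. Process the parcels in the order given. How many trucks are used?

33 kg → truck 1 (remaining 117 kg)
43 kg → truck 1 (remaining 74 kg)
19 kg → truck 1 (remaining 55 kg)
98 kg → truck 2 (remaining 52 kg)
38 kg → truck 1 (remaining 17 kg)
89 kg → truck 3 (remaining 61 kg)
77 kg → truck 4 (remaining 73 kg)
15 kg → truck 1 (remaining 2 kg)
93 kg → truck 5 (remaining 57 kg)
89 kg → truck 6 (remaining 61 kg)
Final trucks: [33,43,19,38,15] [98] [89] [77] [93] [89].

6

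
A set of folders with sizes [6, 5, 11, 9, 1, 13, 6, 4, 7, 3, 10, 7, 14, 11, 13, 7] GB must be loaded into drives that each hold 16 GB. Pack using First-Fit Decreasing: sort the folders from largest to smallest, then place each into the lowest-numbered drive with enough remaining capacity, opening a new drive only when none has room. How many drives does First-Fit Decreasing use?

Sorted descending: 14, 13, 13, 11, 11, 10, 9, 7, 7, 7, 6, 6, 5, 4, 3, 1.
14 GB → drive 1 (remaining 2 GB)
13 GB → drive 2 (remaining 3 GB)
13 GB → drive 3 (remaining 3 GB)
11 GB → drive 4 (remaining 5 GB)
11 GB → drive 5 (remaining 5 GB)
10 GB → drive 6 (remaining 6 GB)
9 GB → drive 7 (remaining 7 GB)
7 GB → drive 7 (remaining 0 GB)
7 GB → drive 8 (remaining 9 GB)
7 GB → drive 8 (remaining 2 GB)
6 GB → drive 6 (remaining 0 GB)
6 GB → drive 9 (remaining 10 GB)
5 GB → drive 4 (remaining 0 GB)
4 GB → drive 5 (remaining 1 GB)
3 GB → drive 2 (remaining 0 GB)
1 GB → drive 1 (remaining 1 GB)
Final drives: [14,1] [13,3] [13] [11,5] [11,4] [10,6] [9,7] [7,7] [6].

9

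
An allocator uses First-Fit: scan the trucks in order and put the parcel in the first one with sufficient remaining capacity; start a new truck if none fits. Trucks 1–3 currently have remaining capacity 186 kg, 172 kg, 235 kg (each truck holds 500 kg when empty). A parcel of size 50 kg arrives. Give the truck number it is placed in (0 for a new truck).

Trucks with room: truck 1 (186 kg), truck 2 (172 kg), truck 3 (235 kg).
The first with room is truck 1.

1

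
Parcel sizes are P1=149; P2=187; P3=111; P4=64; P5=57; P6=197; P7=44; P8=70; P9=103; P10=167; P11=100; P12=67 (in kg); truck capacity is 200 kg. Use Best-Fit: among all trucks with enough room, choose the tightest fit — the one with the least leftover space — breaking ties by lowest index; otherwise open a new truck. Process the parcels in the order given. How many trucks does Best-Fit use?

truck 1: place P1 (149 kg), 51 kg left
truck 2: place P2 (187 kg), 13 kg left
truck 3: place P3 (111 kg), 89 kg left
truck 3: place P4 (64 kg), 25 kg left
truck 4: place P5 (57 kg), 143 kg left
truck 5: place P6 (197 kg), 3 kg left
truck 1: place P7 (44 kg), 7 kg left
truck 4: place P8 (70 kg), 73 kg left
truck 6: place P9 (103 kg), 97 kg left
truck 7: place P10 (167 kg), 33 kg left
truck 8: place P11 (100 kg), 100 kg left
truck 4: place P12 (67 kg), 6 kg left

8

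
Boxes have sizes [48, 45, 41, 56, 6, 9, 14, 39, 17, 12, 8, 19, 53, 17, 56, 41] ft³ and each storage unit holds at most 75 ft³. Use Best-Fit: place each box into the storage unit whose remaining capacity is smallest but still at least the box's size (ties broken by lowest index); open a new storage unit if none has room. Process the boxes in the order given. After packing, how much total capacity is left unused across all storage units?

119

Put 48 ft³ in storage unit 1; 27 ft³ remain.
Put 45 ft³ in storage unit 2; 30 ft³ remain.
Put 41 ft³ in storage unit 3; 34 ft³ remain.
Put 56 ft³ in storage unit 4; 19 ft³ remain.
Put 6 ft³ in storage unit 4; 13 ft³ remain.
Put 9 ft³ in storage unit 4; 4 ft³ remain.
Put 14 ft³ in storage unit 1; 13 ft³ remain.
Put 39 ft³ in storage unit 5; 36 ft³ remain.
Put 17 ft³ in storage unit 2; 13 ft³ remain.
Put 12 ft³ in storage unit 1; 1 ft³ remain.
Put 8 ft³ in storage unit 2; 5 ft³ remain.
Put 19 ft³ in storage unit 3; 15 ft³ remain.
Put 53 ft³ in storage unit 6; 22 ft³ remain.
Put 17 ft³ in storage unit 6; 5 ft³ remain.
Put 56 ft³ in storage unit 7; 19 ft³ remain.
Put 41 ft³ in storage unit 8; 34 ft³ remain.
8 storage units × 75 ft³ = 600 ft³; used 481 ft³; unused 119 ft³.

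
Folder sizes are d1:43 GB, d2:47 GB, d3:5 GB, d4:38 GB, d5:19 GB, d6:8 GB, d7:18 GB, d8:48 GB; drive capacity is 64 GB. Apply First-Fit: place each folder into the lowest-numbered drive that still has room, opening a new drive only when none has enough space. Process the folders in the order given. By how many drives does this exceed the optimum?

1

First-Fit: [43,5,8] [47] [38,19] [18] [48] → 5 drives.
Total size 226 GB; any packing needs at least ⌈226/64⌉ = 4 drives.
An optimal packing achieves that bound: [48,8,5] [47] [43,19] [38,18] → 4 drives.
Excess: 5 − 4 = 1.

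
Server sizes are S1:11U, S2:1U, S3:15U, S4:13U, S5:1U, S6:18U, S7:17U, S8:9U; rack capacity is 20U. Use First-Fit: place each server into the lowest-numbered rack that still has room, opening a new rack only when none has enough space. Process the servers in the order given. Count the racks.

6

rack 1: place S1 (11U), 9U left
rack 1: place S2 (1U), 8U left
rack 2: place S3 (15U), 5U left
rack 3: place S4 (13U), 7U left
rack 1: place S5 (1U), 7U left
rack 4: place S6 (18U), 2U left
rack 5: place S7 (17U), 3U left
rack 6: place S8 (9U), 11U left
Final racks: [11,1,1] [15] [13] [18] [17] [9].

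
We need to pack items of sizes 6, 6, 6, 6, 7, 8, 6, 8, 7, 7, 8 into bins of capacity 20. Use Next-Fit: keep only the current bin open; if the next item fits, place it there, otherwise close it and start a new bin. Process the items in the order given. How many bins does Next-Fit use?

bin 1: place 6, 14 left
bin 1: place 6, 8 left
bin 1: place 6, 2 left
bin 2: place 6, 14 left
bin 2: place 7, 7 left
bin 3: place 8, 12 left
bin 3: place 6, 6 left
bin 4: place 8, 12 left
bin 4: place 7, 5 left
bin 5: place 7, 13 left
bin 5: place 8, 5 left

5 bins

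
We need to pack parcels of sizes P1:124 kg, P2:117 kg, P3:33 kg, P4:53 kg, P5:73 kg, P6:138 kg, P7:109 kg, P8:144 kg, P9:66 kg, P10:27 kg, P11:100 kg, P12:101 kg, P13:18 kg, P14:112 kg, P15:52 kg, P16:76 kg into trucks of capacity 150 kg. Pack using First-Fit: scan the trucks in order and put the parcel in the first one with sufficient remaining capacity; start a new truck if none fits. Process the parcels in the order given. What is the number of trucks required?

Put P1 (124 kg) in truck 1; 26 kg remain.
Put P2 (117 kg) in truck 2; 33 kg remain.
Put P3 (33 kg) in truck 2; 0 kg remain.
Put P4 (53 kg) in truck 3; 97 kg remain.
Put P5 (73 kg) in truck 3; 24 kg remain.
Put P6 (138 kg) in truck 4; 12 kg remain.
Put P7 (109 kg) in truck 5; 41 kg remain.
Put P8 (144 kg) in truck 6; 6 kg remain.
Put P9 (66 kg) in truck 7; 84 kg remain.
Put P10 (27 kg) in truck 5; 14 kg remain.
Put P11 (100 kg) in truck 8; 50 kg remain.
Put P12 (101 kg) in truck 9; 49 kg remain.
Put P13 (18 kg) in truck 1; 8 kg remain.
Put P14 (112 kg) in truck 10; 38 kg remain.
Put P15 (52 kg) in truck 7; 32 kg remain.
Put P16 (76 kg) in truck 11; 74 kg remain.
Final trucks: [124,18] [117,33] [53,73] [138] [109,27] [144] [66,52] [100] [101] [112] [76].

11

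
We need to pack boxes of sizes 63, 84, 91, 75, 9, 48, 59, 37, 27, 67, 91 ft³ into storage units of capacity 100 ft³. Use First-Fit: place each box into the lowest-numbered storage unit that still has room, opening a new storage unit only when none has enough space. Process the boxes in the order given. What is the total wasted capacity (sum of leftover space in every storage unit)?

149

Put 63 ft³ in storage unit 1; 37 ft³ remain.
Put 84 ft³ in storage unit 2; 16 ft³ remain.
Put 91 ft³ in storage unit 3; 9 ft³ remain.
Put 75 ft³ in storage unit 4; 25 ft³ remain.
Put 9 ft³ in storage unit 1; 28 ft³ remain.
Put 48 ft³ in storage unit 5; 52 ft³ remain.
Put 59 ft³ in storage unit 6; 41 ft³ remain.
Put 37 ft³ in storage unit 5; 15 ft³ remain.
Put 27 ft³ in storage unit 1; 1 ft³ remain.
Put 67 ft³ in storage unit 7; 33 ft³ remain.
Put 91 ft³ in storage unit 8; 9 ft³ remain.
8 storage units × 100 ft³ = 800 ft³; used 651 ft³; unused 149 ft³.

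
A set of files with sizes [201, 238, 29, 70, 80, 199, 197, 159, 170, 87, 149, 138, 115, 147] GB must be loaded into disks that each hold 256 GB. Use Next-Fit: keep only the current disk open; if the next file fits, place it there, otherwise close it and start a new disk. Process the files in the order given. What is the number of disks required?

10 disks

disk 1: place 201 GB, 55 GB left
disk 2: place 238 GB, 18 GB left
disk 3: place 29 GB, 227 GB left
disk 3: place 70 GB, 157 GB left
disk 3: place 80 GB, 77 GB left
disk 4: place 199 GB, 57 GB left
disk 5: place 197 GB, 59 GB left
disk 6: place 159 GB, 97 GB left
disk 7: place 170 GB, 86 GB left
disk 8: place 87 GB, 169 GB left
disk 8: place 149 GB, 20 GB left
disk 9: place 138 GB, 118 GB left
disk 9: place 115 GB, 3 GB left
disk 10: place 147 GB, 109 GB left
Final disks: [201] [238] [29,70,80] [199] [197] [159] [170] [87,149] [138,115] [147].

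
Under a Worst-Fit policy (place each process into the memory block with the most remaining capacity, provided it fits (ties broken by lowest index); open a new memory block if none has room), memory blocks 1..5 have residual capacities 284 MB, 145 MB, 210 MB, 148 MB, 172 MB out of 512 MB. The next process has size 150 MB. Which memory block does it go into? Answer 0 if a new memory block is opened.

Memory blocks with room: memory block 1 (284 MB), memory block 3 (210 MB), memory block 5 (172 MB).
Most room is memory block 1 with 284 MB free.

1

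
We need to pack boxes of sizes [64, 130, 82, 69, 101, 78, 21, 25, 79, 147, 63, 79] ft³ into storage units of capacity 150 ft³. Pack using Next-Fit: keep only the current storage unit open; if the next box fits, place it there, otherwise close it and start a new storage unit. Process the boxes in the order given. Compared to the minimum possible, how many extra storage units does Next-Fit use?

Next-Fit: [64] [130] [82] [69] [101] [78,21,25] [79] [147] [63,79] → 9 storage units.
Total size 938 ft³; any packing needs at least ⌈938/150⌉ = 7 storage units.
An optimal packing achieves that bound: [147] [130] [101,25,21] [82,64] [79,69] [79,63] [78] → 7 storage units.
Excess: 9 − 7 = 2.

2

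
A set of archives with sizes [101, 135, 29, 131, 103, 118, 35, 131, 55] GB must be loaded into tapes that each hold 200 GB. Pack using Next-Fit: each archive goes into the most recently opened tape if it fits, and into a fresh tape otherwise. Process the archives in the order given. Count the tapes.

tape 1: place 101 GB, 99 GB left
tape 2: place 135 GB, 65 GB left
tape 2: place 29 GB, 36 GB left
tape 3: place 131 GB, 69 GB left
tape 4: place 103 GB, 97 GB left
tape 5: place 118 GB, 82 GB left
tape 5: place 35 GB, 47 GB left
tape 6: place 131 GB, 69 GB left
tape 6: place 55 GB, 14 GB left

6 tapes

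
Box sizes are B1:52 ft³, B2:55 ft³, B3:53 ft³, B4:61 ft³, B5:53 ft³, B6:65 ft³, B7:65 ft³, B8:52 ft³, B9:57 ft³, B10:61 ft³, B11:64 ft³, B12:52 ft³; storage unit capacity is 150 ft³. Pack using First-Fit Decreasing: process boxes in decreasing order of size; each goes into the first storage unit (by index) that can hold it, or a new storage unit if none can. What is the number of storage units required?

Sorted descending: 65, 65, 64, 61, 61, 57, 55, 53, 53, 52, 52, 52.
storage unit 1: place 65 ft³, 85 ft³ left
storage unit 1: place 65 ft³, 20 ft³ left
storage unit 2: place 64 ft³, 86 ft³ left
storage unit 2: place 61 ft³, 25 ft³ left
storage unit 3: place 61 ft³, 89 ft³ left
storage unit 3: place 57 ft³, 32 ft³ left
storage unit 4: place 55 ft³, 95 ft³ left
storage unit 4: place 53 ft³, 42 ft³ left
storage unit 5: place 53 ft³, 97 ft³ left
storage unit 5: place 52 ft³, 45 ft³ left
storage unit 6: place 52 ft³, 98 ft³ left
storage unit 6: place 52 ft³, 46 ft³ left

6 storage units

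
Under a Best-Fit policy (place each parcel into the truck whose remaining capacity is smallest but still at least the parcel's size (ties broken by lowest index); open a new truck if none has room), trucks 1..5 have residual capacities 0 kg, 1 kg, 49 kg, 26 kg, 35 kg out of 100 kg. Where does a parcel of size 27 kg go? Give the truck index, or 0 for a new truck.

Trucks with room: truck 3 (49 kg), truck 5 (35 kg).
Tightest fit is truck 5 with 35 kg free.

5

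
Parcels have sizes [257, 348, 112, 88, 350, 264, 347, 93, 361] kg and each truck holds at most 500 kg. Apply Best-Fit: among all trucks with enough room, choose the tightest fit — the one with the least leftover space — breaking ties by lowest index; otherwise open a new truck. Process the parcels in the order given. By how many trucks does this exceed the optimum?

0

Best-Fit: [257,88] [348,112] [350,93] [264] [347] [361] → 6 trucks.
6 parcels exceed 250 kg (half the capacity), and no two of those can share a truck, so at least 6 trucks are needed.
So 6 is already optimal.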